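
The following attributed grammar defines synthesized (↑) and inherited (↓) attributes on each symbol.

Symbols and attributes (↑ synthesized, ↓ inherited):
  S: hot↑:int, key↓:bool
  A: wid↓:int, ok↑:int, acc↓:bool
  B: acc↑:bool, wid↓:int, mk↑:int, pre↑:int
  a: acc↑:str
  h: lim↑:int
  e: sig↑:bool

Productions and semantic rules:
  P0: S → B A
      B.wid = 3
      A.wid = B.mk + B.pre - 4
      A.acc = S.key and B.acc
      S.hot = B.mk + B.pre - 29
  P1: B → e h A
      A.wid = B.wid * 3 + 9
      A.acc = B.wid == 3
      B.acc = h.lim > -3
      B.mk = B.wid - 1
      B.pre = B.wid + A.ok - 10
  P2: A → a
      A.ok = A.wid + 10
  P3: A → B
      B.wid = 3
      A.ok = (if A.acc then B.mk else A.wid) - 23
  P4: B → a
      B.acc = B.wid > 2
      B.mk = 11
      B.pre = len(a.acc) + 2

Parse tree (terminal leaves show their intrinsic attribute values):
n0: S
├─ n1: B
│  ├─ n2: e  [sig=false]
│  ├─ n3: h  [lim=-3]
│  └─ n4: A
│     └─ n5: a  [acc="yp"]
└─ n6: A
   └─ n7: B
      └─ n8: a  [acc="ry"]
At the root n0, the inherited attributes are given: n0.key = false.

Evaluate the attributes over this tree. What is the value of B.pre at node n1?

1. n0.key = false  [given at root]
2. n1.wid = 3  [3]
3. n2.sig = false  [terminal]
4. n3.lim = -3  [terminal]
5. n4.wid = 18  [B.wid * 3 + 9]
6. n4.acc = true  [B.wid == 3]
7. n5.acc = "yp"  [terminal]
8. n4.ok = 28  [A.wid + 10]
9. n1.acc = false  [h.lim > -3]
10. n1.mk = 2  [B.wid - 1]
11. n1.pre = 21  [B.wid + A.ok - 10]
12. n6.wid = 19  [B.mk + B.pre - 4]
13. n6.acc = false  [S.key and B.acc]
14. n7.wid = 3  [3]
15. n8.acc = "ry"  [terminal]
16. n7.acc = true  [B.wid > 2]
17. n7.mk = 11  [11]
18. n7.pre = 4  [len(a.acc) + 2]
19. n6.ok = -4  [(if A.acc then B.mk else A.wid) - 23]
20. n0.hot = -6  [B.mk + B.pre - 29]

21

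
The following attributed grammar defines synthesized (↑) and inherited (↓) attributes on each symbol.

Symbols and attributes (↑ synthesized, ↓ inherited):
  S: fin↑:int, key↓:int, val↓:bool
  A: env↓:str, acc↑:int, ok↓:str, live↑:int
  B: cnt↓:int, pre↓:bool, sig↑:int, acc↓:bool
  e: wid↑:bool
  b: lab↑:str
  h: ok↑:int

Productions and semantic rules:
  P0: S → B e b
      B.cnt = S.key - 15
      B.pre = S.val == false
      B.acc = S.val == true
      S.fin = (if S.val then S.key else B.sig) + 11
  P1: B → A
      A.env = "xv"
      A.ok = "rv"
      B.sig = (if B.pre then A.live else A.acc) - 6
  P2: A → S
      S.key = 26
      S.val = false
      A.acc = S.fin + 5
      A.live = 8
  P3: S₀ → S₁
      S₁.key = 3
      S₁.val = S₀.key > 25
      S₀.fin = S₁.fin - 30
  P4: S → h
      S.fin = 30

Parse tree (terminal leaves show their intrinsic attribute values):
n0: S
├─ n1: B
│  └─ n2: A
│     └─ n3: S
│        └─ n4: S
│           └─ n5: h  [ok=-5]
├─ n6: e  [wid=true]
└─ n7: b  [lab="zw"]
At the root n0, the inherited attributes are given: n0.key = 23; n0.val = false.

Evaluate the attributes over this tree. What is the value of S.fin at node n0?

1. n0.key = 23  [given at root]
2. n0.val = false  [given at root]
3. n1.cnt = 8  [S.key - 15]
4. n1.pre = true  [S.val == false]
5. n1.acc = false  [S.val == true]
6. n2.env = "xv"  ["xv"]
7. n2.ok = "rv"  ["rv"]
8. n3.key = 26  [26]
9. n3.val = false  [false]
10. n4.key = 3  [3]
11. n4.val = true  [S₀.key > 25]
12. n5.ok = -5  [terminal]
13. n4.fin = 30  [30]
14. n3.fin = 0  [S₁.fin - 30]
15. n2.acc = 5  [S.fin + 5]
16. n2.live = 8  [8]
17. n1.sig = 2  [(if B.pre then A.live else A.acc) - 6]
18. n6.wid = true  [terminal]
19. n7.lab = "zw"  [terminal]
20. n0.fin = 13  [(if S.val then S.key else B.sig) + 11]

13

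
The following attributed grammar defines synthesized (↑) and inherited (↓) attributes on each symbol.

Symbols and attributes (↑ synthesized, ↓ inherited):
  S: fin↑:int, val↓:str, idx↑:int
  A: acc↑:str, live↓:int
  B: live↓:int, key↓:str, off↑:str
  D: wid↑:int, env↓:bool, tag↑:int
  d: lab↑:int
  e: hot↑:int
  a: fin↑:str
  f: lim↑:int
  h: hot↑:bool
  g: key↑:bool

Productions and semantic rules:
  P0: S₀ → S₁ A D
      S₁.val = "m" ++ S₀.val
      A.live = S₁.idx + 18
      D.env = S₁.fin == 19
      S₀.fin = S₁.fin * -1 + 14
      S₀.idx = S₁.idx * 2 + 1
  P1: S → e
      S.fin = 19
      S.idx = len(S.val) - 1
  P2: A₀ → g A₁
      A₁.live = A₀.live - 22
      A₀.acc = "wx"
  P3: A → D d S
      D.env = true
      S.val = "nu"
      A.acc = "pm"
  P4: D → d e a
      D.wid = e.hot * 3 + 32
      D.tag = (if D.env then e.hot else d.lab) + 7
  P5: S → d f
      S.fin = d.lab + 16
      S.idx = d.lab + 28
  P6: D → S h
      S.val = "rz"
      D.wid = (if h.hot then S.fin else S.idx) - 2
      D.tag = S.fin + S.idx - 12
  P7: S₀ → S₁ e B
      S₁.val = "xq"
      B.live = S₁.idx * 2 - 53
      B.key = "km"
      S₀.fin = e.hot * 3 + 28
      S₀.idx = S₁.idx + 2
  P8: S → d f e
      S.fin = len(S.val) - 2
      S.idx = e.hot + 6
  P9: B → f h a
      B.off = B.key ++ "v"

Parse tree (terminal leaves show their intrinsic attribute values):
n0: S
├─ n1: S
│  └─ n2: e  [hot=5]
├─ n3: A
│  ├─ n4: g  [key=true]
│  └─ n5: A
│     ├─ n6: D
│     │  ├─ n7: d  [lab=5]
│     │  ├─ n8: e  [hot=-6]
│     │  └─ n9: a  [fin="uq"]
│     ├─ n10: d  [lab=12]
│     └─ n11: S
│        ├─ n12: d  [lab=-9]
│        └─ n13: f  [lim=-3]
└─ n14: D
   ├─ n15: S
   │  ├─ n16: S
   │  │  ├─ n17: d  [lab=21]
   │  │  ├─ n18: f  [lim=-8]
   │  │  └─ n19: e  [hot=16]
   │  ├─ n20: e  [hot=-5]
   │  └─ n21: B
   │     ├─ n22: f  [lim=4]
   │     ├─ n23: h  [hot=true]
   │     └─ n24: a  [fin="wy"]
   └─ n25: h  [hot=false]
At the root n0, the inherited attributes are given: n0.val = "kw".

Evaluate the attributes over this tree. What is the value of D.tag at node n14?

1. n0.val = "kw"  [given at root]
2. n1.val = "mkw"  ["m" ++ S₀.val]
3. n2.hot = 5  [terminal]
4. n1.fin = 19  [19]
5. n1.idx = 2  [len(S.val) - 1]
6. n3.live = 20  [S₁.idx + 18]
7. n4.key = true  [terminal]
8. n5.live = -2  [A₀.live - 22]
9. n6.env = true  [true]
10. n7.lab = 5  [terminal]
11. n8.hot = -6  [terminal]
12. n9.fin = "uq"  [terminal]
13. n6.wid = 14  [e.hot * 3 + 32]
14. n6.tag = 1  [(if D.env then e.hot else d.lab) + 7]
15. n10.lab = 12  [terminal]
16. n11.val = "nu"  ["nu"]
17. n12.lab = -9  [terminal]
18. n13.lim = -3  [terminal]
19. n11.fin = 7  [d.lab + 16]
20. n11.idx = 19  [d.lab + 28]
21. n5.acc = "pm"  ["pm"]
22. n3.acc = "wx"  ["wx"]
23. n14.env = true  [S₁.fin == 19]
24. n15.val = "rz"  ["rz"]
25. n16.val = "xq"  ["xq"]
26. n17.lab = 21  [terminal]
27. n18.lim = -8  [terminal]
28. n19.hot = 16  [terminal]
29. n16.fin = 0  [len(S.val) - 2]
30. n16.idx = 22  [e.hot + 6]
31. n20.hot = -5  [terminal]
32. n21.live = -9  [S₁.idx * 2 - 53]
33. n21.key = "km"  ["km"]
34. n22.lim = 4  [terminal]
35. n23.hot = true  [terminal]
36. n24.fin = "wy"  [terminal]
37. n21.off = "kmv"  [B.key ++ "v"]
38. n15.fin = 13  [e.hot * 3 + 28]
39. n15.idx = 24  [S₁.idx + 2]
40. n25.hot = false  [terminal]
41. n14.wid = 22  [(if h.hot then S.fin else S.idx) - 2]
42. n14.tag = 25  [S.fin + S.idx - 12]
43. n0.fin = -5  [S₁.fin * -1 + 14]
44. n0.idx = 5  [S₁.idx * 2 + 1]

25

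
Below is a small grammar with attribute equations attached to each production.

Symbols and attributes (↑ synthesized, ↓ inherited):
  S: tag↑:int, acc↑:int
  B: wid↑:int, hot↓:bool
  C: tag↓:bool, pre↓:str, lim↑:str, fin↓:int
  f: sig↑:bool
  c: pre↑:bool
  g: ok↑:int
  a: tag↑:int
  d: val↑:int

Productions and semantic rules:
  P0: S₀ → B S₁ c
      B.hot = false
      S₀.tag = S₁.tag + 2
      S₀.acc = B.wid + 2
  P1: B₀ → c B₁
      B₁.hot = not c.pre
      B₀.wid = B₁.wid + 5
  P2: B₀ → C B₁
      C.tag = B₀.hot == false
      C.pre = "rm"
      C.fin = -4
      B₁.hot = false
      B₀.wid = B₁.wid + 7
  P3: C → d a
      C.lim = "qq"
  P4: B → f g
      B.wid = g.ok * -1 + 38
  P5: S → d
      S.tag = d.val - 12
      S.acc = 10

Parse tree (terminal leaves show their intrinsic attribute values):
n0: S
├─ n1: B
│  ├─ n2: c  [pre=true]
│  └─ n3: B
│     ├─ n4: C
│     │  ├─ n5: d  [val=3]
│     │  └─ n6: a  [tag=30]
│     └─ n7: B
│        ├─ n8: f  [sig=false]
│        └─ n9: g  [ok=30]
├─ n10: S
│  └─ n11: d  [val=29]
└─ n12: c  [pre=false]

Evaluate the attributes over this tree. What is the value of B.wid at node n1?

1. n1.hot = false  [false]
2. n2.pre = true  [terminal]
3. n3.hot = false  [not c.pre]
4. n4.tag = true  [B₀.hot == false]
5. n4.pre = "rm"  ["rm"]
6. n4.fin = -4  [-4]
7. n5.val = 3  [terminal]
8. n6.tag = 30  [terminal]
9. n4.lim = "qq"  ["qq"]
10. n7.hot = false  [false]
11. n8.sig = false  [terminal]
12. n9.ok = 30  [terminal]
13. n7.wid = 8  [g.ok * -1 + 38]
14. n3.wid = 15  [B₁.wid + 7]
15. n1.wid = 20  [B₁.wid + 5]
16. n11.val = 29  [terminal]
17. n10.tag = 17  [d.val - 12]
18. n10.acc = 10  [10]
19. n12.pre = false  [terminal]
20. n0.tag = 19  [S₁.tag + 2]
21. n0.acc = 22  [B.wid + 2]

20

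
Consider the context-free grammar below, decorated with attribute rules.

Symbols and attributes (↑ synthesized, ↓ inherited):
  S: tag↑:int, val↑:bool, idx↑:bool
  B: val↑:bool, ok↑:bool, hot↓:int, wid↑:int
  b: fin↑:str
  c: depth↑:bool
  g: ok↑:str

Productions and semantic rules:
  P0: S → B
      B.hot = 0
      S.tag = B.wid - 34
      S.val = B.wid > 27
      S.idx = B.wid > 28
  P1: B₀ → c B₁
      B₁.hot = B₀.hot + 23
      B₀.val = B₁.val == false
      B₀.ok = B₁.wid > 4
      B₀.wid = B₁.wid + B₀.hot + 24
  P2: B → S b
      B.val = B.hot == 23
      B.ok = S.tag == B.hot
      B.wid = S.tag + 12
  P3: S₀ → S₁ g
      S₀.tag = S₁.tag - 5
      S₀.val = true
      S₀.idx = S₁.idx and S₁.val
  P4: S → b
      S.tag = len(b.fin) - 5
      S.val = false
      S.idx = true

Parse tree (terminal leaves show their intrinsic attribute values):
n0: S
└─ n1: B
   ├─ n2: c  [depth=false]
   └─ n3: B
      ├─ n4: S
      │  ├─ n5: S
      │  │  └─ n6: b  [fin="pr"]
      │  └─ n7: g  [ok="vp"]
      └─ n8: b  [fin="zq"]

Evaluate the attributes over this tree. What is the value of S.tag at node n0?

-6

1. n1.hot = 0  [0]
2. n2.depth = false  [terminal]
3. n3.hot = 23  [B₀.hot + 23]
4. n6.fin = "pr"  [terminal]
5. n5.tag = -3  [len(b.fin) - 5]
6. n5.val = false  [false]
7. n5.idx = true  [true]
8. n7.ok = "vp"  [terminal]
9. n4.tag = -8  [S₁.tag - 5]
10. n4.val = true  [true]
11. n4.idx = false  [S₁.idx and S₁.val]
12. n8.fin = "zq"  [terminal]
13. n3.val = true  [B.hot == 23]
14. n3.ok = false  [S.tag == B.hot]
15. n3.wid = 4  [S.tag + 12]
16. n1.val = false  [B₁.val == false]
17. n1.ok = false  [B₁.wid > 4]
18. n1.wid = 28  [B₁.wid + B₀.hot + 24]
19. n0.tag = -6  [B.wid - 34]
20. n0.val = true  [B.wid > 27]
21. n0.idx = false  [B.wid > 28]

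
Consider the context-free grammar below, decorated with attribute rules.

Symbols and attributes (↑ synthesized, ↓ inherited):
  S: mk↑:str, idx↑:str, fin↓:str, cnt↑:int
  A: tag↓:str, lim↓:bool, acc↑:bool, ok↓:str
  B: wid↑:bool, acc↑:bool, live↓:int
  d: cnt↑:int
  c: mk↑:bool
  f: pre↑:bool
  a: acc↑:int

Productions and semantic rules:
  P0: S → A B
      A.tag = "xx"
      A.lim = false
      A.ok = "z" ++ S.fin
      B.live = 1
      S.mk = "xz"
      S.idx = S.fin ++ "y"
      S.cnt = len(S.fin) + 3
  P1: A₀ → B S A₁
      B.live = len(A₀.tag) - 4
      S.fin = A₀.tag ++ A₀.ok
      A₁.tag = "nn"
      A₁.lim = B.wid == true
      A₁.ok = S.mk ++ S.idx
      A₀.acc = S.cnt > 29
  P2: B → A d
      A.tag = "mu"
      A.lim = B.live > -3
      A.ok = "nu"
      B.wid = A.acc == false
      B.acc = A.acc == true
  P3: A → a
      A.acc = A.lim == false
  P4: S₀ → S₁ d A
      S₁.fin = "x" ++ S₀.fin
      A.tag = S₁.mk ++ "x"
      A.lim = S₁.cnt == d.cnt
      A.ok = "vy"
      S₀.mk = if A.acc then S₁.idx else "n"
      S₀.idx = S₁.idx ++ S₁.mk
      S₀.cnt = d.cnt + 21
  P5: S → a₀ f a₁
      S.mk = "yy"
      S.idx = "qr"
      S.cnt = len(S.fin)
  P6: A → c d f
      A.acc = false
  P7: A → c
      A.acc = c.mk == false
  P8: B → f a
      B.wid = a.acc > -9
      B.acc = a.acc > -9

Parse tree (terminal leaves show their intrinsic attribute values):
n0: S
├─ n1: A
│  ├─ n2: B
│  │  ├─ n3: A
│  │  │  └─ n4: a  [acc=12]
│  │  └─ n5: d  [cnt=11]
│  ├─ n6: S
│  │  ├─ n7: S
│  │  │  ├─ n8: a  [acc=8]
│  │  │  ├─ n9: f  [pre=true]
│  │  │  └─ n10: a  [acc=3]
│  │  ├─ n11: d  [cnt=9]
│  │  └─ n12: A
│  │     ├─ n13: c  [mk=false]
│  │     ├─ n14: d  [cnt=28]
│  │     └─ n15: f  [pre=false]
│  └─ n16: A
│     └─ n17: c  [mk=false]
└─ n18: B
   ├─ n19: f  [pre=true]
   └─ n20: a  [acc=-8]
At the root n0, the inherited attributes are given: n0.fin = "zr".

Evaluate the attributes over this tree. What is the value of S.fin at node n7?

"xxxzzr"

1. n0.fin = "zr"  [given at root]
2. n1.tag = "xx"  ["xx"]
3. n1.lim = false  [false]
4. n1.ok = "zzr"  ["z" ++ S.fin]
5. n2.live = -2  [len(A₀.tag) - 4]
6. n3.tag = "mu"  ["mu"]
7. n3.lim = true  [B.live > -3]
8. n3.ok = "nu"  ["nu"]
9. n4.acc = 12  [terminal]
10. n3.acc = false  [A.lim == false]
11. n5.cnt = 11  [terminal]
12. n2.wid = true  [A.acc == false]
13. n2.acc = false  [A.acc == true]
14. n6.fin = "xxzzr"  [A₀.tag ++ A₀.ok]
15. n7.fin = "xxxzzr"  ["x" ++ S₀.fin]
16. n8.acc = 8  [terminal]
17. n9.pre = true  [terminal]
18. n10.acc = 3  [terminal]
19. n7.mk = "yy"  ["yy"]
20. n7.idx = "qr"  ["qr"]
21. n7.cnt = 6  [len(S.fin)]
22. n11.cnt = 9  [terminal]
23. n12.tag = "yyx"  [S₁.mk ++ "x"]
24. n12.lim = false  [S₁.cnt == d.cnt]
25. n12.ok = "vy"  ["vy"]
26. n13.mk = false  [terminal]
27. n14.cnt = 28  [terminal]
28. n15.pre = false  [terminal]
29. n12.acc = false  [false]
30. n6.mk = "n"  [if A.acc then S₁.idx else "n"]
31. n6.idx = "qryy"  [S₁.idx ++ S₁.mk]
32. n6.cnt = 30  [d.cnt + 21]
33. n16.tag = "nn"  ["nn"]
34. n16.lim = true  [B.wid == true]
35. n16.ok = "nqryy"  [S.mk ++ S.idx]
36. n17.mk = false  [terminal]
37. n16.acc = true  [c.mk == false]
38. n1.acc = true  [S.cnt > 29]
39. n18.live = 1  [1]
40. n19.pre = true  [terminal]
41. n20.acc = -8  [terminal]
42. n18.wid = true  [a.acc > -9]
43. n18.acc = true  [a.acc > -9]
44. n0.mk = "xz"  ["xz"]
45. n0.idx = "zry"  [S.fin ++ "y"]
46. n0.cnt = 5  [len(S.fin) + 3]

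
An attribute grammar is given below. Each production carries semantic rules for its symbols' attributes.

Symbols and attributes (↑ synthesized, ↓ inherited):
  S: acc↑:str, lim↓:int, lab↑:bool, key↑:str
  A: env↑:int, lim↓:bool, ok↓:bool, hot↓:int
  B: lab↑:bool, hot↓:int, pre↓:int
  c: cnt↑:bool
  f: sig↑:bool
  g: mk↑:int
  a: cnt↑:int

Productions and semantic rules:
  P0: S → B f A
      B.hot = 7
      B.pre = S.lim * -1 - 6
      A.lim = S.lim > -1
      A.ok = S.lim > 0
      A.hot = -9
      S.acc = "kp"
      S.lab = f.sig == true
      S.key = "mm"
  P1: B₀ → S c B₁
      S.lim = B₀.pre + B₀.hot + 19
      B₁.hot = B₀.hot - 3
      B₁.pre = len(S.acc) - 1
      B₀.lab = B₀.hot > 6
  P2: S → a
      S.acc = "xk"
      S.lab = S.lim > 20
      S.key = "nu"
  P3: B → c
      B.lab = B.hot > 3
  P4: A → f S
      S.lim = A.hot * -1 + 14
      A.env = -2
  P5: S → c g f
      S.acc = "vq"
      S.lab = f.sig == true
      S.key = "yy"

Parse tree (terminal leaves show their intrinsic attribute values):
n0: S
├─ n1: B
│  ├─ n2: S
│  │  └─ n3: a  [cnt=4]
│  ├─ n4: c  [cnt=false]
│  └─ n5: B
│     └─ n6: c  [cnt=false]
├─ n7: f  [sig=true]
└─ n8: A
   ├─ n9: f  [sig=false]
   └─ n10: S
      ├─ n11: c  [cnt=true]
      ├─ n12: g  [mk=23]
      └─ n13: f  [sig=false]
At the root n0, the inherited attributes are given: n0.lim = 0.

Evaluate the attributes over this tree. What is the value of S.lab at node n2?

1. n0.lim = 0  [given at root]
2. n1.hot = 7  [7]
3. n1.pre = -6  [S.lim * -1 - 6]
4. n2.lim = 20  [B₀.pre + B₀.hot + 19]
5. n3.cnt = 4  [terminal]
6. n2.acc = "xk"  ["xk"]
7. n2.lab = false  [S.lim > 20]
8. n2.key = "nu"  ["nu"]
9. n4.cnt = false  [terminal]
10. n5.hot = 4  [B₀.hot - 3]
11. n5.pre = 1  [len(S.acc) - 1]
12. n6.cnt = false  [terminal]
13. n5.lab = true  [B.hot > 3]
14. n1.lab = true  [B₀.hot > 6]
15. n7.sig = true  [terminal]
16. n8.lim = true  [S.lim > -1]
17. n8.ok = false  [S.lim > 0]
18. n8.hot = -9  [-9]
19. n9.sig = false  [terminal]
20. n10.lim = 23  [A.hot * -1 + 14]
21. n11.cnt = true  [terminal]
22. n12.mk = 23  [terminal]
23. n13.sig = false  [terminal]
24. n10.acc = "vq"  ["vq"]
25. n10.lab = false  [f.sig == true]
26. n10.key = "yy"  ["yy"]
27. n8.env = -2  [-2]
28. n0.acc = "kp"  ["kp"]
29. n0.lab = true  [f.sig == true]
30. n0.key = "mm"  ["mm"]

false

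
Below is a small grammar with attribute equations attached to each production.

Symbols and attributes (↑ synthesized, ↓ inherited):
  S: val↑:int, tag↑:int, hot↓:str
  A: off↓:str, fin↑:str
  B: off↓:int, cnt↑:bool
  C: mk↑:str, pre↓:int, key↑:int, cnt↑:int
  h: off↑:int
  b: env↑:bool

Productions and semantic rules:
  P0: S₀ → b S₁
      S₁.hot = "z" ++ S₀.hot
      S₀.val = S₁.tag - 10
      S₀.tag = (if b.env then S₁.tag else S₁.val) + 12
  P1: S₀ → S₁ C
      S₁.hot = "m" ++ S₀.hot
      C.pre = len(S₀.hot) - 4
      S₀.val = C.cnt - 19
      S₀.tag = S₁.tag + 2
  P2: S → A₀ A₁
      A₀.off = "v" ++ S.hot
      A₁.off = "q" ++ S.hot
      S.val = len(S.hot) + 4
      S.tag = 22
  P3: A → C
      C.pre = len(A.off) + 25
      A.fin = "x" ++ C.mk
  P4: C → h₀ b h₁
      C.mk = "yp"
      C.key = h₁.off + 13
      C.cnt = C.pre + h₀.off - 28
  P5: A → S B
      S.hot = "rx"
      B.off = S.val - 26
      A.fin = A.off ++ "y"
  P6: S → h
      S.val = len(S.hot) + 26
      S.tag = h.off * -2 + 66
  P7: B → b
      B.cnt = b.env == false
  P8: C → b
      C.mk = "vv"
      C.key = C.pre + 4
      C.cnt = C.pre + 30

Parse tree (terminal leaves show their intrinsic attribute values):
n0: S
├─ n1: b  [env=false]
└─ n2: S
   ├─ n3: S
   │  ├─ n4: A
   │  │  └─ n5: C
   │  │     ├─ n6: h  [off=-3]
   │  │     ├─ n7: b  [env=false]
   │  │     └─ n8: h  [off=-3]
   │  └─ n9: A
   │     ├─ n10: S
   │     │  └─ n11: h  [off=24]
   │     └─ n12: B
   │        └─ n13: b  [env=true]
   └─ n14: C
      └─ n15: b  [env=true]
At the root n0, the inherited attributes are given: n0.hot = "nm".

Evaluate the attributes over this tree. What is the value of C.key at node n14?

3

1. n0.hot = "nm"  [given at root]
2. n1.env = false  [terminal]
3. n2.hot = "znm"  ["z" ++ S₀.hot]
4. n3.hot = "mznm"  ["m" ++ S₀.hot]
5. n4.off = "vmznm"  ["v" ++ S.hot]
6. n5.pre = 30  [len(A.off) + 25]
7. n6.off = -3  [terminal]
8. n7.env = false  [terminal]
9. n8.off = -3  [terminal]
10. n5.mk = "yp"  ["yp"]
11. n5.key = 10  [h₁.off + 13]
12. n5.cnt = -1  [C.pre + h₀.off - 28]
13. n4.fin = "xyp"  ["x" ++ C.mk]
14. n9.off = "qmznm"  ["q" ++ S.hot]
15. n10.hot = "rx"  ["rx"]
16. n11.off = 24  [terminal]
17. n10.val = 28  [len(S.hot) + 26]
18. n10.tag = 18  [h.off * -2 + 66]
19. n12.off = 2  [S.val - 26]
20. n13.env = true  [terminal]
21. n12.cnt = false  [b.env == false]
22. n9.fin = "qmznmy"  [A.off ++ "y"]
23. n3.val = 8  [len(S.hot) + 4]
24. n3.tag = 22  [22]
25. n14.pre = -1  [len(S₀.hot) - 4]
26. n15.env = true  [terminal]
27. n14.mk = "vv"  ["vv"]
28. n14.key = 3  [C.pre + 4]
29. n14.cnt = 29  [C.pre + 30]
30. n2.val = 10  [C.cnt - 19]
31. n2.tag = 24  [S₁.tag + 2]
32. n0.val = 14  [S₁.tag - 10]
33. n0.tag = 22  [(if b.env then S₁.tag else S₁.val) + 12]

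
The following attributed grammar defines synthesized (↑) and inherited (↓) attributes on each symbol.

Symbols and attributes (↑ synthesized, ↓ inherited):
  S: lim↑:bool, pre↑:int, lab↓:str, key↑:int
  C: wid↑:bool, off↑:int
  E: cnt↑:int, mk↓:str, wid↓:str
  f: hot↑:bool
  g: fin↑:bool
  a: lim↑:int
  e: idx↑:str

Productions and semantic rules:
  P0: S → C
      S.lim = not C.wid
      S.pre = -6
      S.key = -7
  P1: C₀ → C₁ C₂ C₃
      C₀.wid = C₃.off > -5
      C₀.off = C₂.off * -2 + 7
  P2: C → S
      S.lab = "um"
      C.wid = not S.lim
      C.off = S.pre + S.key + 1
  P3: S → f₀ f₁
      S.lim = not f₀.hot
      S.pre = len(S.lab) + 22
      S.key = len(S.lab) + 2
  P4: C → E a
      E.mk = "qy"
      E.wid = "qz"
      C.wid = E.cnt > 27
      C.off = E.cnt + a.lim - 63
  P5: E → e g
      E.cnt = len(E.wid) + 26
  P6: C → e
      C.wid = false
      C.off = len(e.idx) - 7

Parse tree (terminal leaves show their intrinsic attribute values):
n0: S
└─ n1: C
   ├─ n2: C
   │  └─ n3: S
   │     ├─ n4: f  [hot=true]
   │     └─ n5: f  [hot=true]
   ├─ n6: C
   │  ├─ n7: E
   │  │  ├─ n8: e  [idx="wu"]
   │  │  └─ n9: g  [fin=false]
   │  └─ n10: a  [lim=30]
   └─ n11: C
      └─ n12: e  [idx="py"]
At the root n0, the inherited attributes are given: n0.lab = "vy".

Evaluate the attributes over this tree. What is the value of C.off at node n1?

1. n0.lab = "vy"  [given at root]
2. n3.lab = "um"  ["um"]
3. n4.hot = true  [terminal]
4. n5.hot = true  [terminal]
5. n3.lim = false  [not f₀.hot]
6. n3.pre = 24  [len(S.lab) + 22]
7. n3.key = 4  [len(S.lab) + 2]
8. n2.wid = true  [not S.lim]
9. n2.off = 29  [S.pre + S.key + 1]
10. n7.mk = "qy"  ["qy"]
11. n7.wid = "qz"  ["qz"]
12. n8.idx = "wu"  [terminal]
13. n9.fin = false  [terminal]
14. n7.cnt = 28  [len(E.wid) + 26]
15. n10.lim = 30  [terminal]
16. n6.wid = true  [E.cnt > 27]
17. n6.off = -5  [E.cnt + a.lim - 63]
18. n12.idx = "py"  [terminal]
19. n11.wid = false  [false]
20. n11.off = -5  [len(e.idx) - 7]
21. n1.wid = false  [C₃.off > -5]
22. n1.off = 17  [C₂.off * -2 + 7]
23. n0.lim = true  [not C.wid]
24. n0.pre = -6  [-6]
25. n0.key = -7  [-7]

17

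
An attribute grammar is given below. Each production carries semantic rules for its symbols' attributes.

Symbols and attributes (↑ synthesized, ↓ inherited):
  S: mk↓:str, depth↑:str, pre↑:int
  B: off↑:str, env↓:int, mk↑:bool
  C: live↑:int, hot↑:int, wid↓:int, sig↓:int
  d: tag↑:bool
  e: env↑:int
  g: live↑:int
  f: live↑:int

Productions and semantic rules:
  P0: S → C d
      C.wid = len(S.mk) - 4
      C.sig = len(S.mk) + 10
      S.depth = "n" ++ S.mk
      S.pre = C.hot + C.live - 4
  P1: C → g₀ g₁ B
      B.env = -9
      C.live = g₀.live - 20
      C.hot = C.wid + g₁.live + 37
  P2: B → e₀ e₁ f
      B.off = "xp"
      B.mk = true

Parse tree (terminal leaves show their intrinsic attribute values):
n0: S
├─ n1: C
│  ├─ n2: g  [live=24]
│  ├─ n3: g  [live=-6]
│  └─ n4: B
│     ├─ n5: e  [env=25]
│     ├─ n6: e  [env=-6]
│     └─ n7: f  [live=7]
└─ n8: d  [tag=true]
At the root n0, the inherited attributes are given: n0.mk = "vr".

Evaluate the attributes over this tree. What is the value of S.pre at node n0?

29

1. n0.mk = "vr"  [given at root]
2. n1.wid = -2  [len(S.mk) - 4]
3. n1.sig = 12  [len(S.mk) + 10]
4. n2.live = 24  [terminal]
5. n3.live = -6  [terminal]
6. n4.env = -9  [-9]
7. n5.env = 25  [terminal]
8. n6.env = -6  [terminal]
9. n7.live = 7  [terminal]
10. n4.off = "xp"  ["xp"]
11. n4.mk = true  [true]
12. n1.live = 4  [g₀.live - 20]
13. n1.hot = 29  [C.wid + g₁.live + 37]
14. n8.tag = true  [terminal]
15. n0.depth = "nvr"  ["n" ++ S.mk]
16. n0.pre = 29  [C.hot + C.live - 4]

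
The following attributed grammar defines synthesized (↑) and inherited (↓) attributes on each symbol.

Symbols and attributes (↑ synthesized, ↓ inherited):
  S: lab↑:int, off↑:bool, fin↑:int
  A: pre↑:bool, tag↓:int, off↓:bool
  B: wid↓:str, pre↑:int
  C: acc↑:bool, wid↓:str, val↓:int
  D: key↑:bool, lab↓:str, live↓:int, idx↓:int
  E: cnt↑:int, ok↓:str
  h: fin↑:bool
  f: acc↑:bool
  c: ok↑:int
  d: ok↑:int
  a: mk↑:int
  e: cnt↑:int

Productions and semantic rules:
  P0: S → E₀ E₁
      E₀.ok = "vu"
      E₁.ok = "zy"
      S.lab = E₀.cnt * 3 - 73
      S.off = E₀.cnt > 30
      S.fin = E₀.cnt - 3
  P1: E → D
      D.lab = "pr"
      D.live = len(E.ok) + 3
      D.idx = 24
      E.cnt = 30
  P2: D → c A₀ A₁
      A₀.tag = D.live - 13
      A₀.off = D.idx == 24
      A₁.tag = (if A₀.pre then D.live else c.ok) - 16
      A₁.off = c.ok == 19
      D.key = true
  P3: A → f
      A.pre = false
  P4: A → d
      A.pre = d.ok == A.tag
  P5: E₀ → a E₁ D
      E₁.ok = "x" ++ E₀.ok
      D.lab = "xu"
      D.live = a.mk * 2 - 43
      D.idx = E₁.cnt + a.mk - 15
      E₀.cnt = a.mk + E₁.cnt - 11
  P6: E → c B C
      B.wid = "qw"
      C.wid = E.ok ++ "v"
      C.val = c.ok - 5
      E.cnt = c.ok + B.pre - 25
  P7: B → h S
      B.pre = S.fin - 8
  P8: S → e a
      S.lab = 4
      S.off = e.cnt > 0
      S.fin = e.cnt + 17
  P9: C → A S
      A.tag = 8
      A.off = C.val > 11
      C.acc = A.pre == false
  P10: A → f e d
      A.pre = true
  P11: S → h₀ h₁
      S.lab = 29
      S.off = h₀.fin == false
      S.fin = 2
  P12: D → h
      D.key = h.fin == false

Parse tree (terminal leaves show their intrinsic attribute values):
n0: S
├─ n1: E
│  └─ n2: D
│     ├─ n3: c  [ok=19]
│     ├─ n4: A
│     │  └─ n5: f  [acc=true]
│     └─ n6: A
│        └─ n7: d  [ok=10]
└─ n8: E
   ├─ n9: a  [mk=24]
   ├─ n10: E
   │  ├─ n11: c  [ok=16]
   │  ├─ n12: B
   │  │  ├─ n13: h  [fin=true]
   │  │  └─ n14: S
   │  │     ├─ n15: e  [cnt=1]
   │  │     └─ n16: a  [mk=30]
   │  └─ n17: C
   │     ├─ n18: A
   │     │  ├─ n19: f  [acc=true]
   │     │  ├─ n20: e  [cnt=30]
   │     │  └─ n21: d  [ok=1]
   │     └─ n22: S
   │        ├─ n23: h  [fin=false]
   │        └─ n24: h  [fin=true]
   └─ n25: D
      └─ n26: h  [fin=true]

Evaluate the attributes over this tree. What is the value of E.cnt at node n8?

1. n1.ok = "vu"  ["vu"]
2. n2.lab = "pr"  ["pr"]
3. n2.live = 5  [len(E.ok) + 3]
4. n2.idx = 24  [24]
5. n3.ok = 19  [terminal]
6. n4.tag = -8  [D.live - 13]
7. n4.off = true  [D.idx == 24]
8. n5.acc = true  [terminal]
9. n4.pre = false  [false]
10. n6.tag = 3  [(if A₀.pre then D.live else c.ok) - 16]
11. n6.off = true  [c.ok == 19]
12. n7.ok = 10  [terminal]
13. n6.pre = false  [d.ok == A.tag]
14. n2.key = true  [true]
15. n1.cnt = 30  [30]
16. n8.ok = "zy"  ["zy"]
17. n9.mk = 24  [terminal]
18. n10.ok = "xzy"  ["x" ++ E₀.ok]
19. n11.ok = 16  [terminal]
20. n12.wid = "qw"  ["qw"]
21. n13.fin = true  [terminal]
22. n15.cnt = 1  [terminal]
23. n16.mk = 30  [terminal]
24. n14.lab = 4  [4]
25. n14.off = true  [e.cnt > 0]
26. n14.fin = 18  [e.cnt + 17]
27. n12.pre = 10  [S.fin - 8]
28. n17.wid = "xzyv"  [E.ok ++ "v"]
29. n17.val = 11  [c.ok - 5]
30. n18.tag = 8  [8]
31. n18.off = false  [C.val > 11]
32. n19.acc = true  [terminal]
33. n20.cnt = 30  [terminal]
34. n21.ok = 1  [terminal]
35. n18.pre = true  [true]
36. n23.fin = false  [terminal]
37. n24.fin = true  [terminal]
38. n22.lab = 29  [29]
39. n22.off = true  [h₀.fin == false]
40. n22.fin = 2  [2]
41. n17.acc = false  [A.pre == false]
42. n10.cnt = 1  [c.ok + B.pre - 25]
43. n25.lab = "xu"  ["xu"]
44. n25.live = 5  [a.mk * 2 - 43]
45. n25.idx = 10  [E₁.cnt + a.mk - 15]
46. n26.fin = true  [terminal]
47. n25.key = false  [h.fin == false]
48. n8.cnt = 14  [a.mk + E₁.cnt - 11]
49. n0.lab = 17  [E₀.cnt * 3 - 73]
50. n0.off = false  [E₀.cnt > 30]
51. n0.fin = 27  [E₀.cnt - 3]

14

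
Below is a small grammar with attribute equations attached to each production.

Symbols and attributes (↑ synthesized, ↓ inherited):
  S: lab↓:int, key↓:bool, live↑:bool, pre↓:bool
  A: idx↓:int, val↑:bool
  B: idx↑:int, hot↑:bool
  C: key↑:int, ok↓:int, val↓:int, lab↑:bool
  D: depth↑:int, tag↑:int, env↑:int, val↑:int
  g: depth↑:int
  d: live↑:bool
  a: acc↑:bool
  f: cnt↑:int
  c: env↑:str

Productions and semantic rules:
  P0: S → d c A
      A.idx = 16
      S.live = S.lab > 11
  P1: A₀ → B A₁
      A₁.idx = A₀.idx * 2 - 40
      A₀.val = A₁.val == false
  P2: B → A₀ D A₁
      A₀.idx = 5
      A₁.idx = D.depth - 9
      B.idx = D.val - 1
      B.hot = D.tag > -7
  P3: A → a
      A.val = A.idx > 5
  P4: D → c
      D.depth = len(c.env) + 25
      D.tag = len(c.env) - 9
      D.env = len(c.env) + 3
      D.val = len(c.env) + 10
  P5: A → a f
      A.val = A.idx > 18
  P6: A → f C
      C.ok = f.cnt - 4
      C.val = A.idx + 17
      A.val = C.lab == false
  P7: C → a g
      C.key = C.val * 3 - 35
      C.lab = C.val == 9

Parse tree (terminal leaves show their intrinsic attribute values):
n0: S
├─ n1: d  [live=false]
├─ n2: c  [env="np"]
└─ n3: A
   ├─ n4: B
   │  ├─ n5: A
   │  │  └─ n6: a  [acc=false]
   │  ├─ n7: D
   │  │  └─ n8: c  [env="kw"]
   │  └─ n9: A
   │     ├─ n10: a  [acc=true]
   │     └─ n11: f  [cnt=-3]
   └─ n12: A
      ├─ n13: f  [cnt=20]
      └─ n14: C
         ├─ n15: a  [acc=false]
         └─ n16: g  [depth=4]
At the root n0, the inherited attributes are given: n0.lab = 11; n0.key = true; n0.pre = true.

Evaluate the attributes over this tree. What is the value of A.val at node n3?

true

1. n0.lab = 11  [given at root]
2. n0.key = true  [given at root]
3. n0.pre = true  [given at root]
4. n1.live = false  [terminal]
5. n2.env = "np"  [terminal]
6. n3.idx = 16  [16]
7. n5.idx = 5  [5]
8. n6.acc = false  [terminal]
9. n5.val = false  [A.idx > 5]
10. n8.env = "kw"  [terminal]
11. n7.depth = 27  [len(c.env) + 25]
12. n7.tag = -7  [len(c.env) - 9]
13. n7.env = 5  [len(c.env) + 3]
14. n7.val = 12  [len(c.env) + 10]
15. n9.idx = 18  [D.depth - 9]
16. n10.acc = true  [terminal]
17. n11.cnt = -3  [terminal]
18. n9.val = false  [A.idx > 18]
19. n4.idx = 11  [D.val - 1]
20. n4.hot = false  [D.tag > -7]
21. n12.idx = -8  [A₀.idx * 2 - 40]
22. n13.cnt = 20  [terminal]
23. n14.ok = 16  [f.cnt - 4]
24. n14.val = 9  [A.idx + 17]
25. n15.acc = false  [terminal]
26. n16.depth = 4  [terminal]
27. n14.key = -8  [C.val * 3 - 35]
28. n14.lab = true  [C.val == 9]
29. n12.val = false  [C.lab == false]
30. n3.val = true  [A₁.val == false]
31. n0.live = false  [S.lab > 11]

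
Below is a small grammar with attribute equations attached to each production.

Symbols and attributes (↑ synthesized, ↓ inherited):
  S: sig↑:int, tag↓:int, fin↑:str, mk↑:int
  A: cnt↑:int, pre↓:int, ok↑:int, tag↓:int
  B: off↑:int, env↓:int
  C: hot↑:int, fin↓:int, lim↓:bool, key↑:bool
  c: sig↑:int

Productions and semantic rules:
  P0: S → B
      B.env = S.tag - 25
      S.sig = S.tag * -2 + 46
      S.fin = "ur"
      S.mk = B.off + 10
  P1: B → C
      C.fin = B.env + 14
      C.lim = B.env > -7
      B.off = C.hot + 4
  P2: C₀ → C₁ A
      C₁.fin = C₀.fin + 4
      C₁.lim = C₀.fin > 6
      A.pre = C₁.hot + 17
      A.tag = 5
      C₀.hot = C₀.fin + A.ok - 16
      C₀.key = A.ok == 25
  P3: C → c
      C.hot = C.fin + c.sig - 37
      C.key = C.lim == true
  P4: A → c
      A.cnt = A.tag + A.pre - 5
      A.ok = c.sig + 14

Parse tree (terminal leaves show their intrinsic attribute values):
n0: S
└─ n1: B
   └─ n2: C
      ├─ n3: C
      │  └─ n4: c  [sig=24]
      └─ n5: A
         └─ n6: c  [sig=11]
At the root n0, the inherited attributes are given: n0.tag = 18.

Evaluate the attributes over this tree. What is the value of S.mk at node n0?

1. n0.tag = 18  [given at root]
2. n1.env = -7  [S.tag - 25]
3. n2.fin = 7  [B.env + 14]
4. n2.lim = false  [B.env > -7]
5. n3.fin = 11  [C₀.fin + 4]
6. n3.lim = true  [C₀.fin > 6]
7. n4.sig = 24  [terminal]
8. n3.hot = -2  [C.fin + c.sig - 37]
9. n3.key = true  [C.lim == true]
10. n5.pre = 15  [C₁.hot + 17]
11. n5.tag = 5  [5]
12. n6.sig = 11  [terminal]
13. n5.cnt = 15  [A.tag + A.pre - 5]
14. n5.ok = 25  [c.sig + 14]
15. n2.hot = 16  [C₀.fin + A.ok - 16]
16. n2.key = true  [A.ok == 25]
17. n1.off = 20  [C.hot + 4]
18. n0.sig = 10  [S.tag * -2 + 46]
19. n0.fin = "ur"  ["ur"]
20. n0.mk = 30  [B.off + 10]

30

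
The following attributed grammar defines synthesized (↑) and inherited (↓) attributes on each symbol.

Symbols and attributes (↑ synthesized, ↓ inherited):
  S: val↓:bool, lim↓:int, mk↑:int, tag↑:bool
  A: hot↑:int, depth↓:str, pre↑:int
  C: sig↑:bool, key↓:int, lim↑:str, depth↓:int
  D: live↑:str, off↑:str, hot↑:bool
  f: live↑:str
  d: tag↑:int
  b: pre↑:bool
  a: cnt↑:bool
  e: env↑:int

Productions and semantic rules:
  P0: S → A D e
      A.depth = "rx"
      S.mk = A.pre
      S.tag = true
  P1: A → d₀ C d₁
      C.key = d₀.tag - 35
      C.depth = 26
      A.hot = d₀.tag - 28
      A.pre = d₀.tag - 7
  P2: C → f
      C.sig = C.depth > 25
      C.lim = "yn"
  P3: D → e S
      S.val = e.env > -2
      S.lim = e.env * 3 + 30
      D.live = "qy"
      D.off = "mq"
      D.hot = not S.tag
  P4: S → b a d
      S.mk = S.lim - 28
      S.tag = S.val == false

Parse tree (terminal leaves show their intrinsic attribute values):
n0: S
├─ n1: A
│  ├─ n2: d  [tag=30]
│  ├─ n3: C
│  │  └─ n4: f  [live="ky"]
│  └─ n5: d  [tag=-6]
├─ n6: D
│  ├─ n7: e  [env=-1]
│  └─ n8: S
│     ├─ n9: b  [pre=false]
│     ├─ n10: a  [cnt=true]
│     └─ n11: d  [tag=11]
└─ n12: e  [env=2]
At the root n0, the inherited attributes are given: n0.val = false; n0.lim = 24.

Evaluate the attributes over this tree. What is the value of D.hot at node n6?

1. n0.val = false  [given at root]
2. n0.lim = 24  [given at root]
3. n1.depth = "rx"  ["rx"]
4. n2.tag = 30  [terminal]
5. n3.key = -5  [d₀.tag - 35]
6. n3.depth = 26  [26]
7. n4.live = "ky"  [terminal]
8. n3.sig = true  [C.depth > 25]
9. n3.lim = "yn"  ["yn"]
10. n5.tag = -6  [terminal]
11. n1.hot = 2  [d₀.tag - 28]
12. n1.pre = 23  [d₀.tag - 7]
13. n7.env = -1  [terminal]
14. n8.val = true  [e.env > -2]
15. n8.lim = 27  [e.env * 3 + 30]
16. n9.pre = false  [terminal]
17. n10.cnt = true  [terminal]
18. n11.tag = 11  [terminal]
19. n8.mk = -1  [S.lim - 28]
20. n8.tag = false  [S.val == false]
21. n6.live = "qy"  ["qy"]
22. n6.off = "mq"  ["mq"]
23. n6.hot = true  [not S.tag]
24. n12.env = 2  [terminal]
25. n0.mk = 23  [A.pre]
26. n0.tag = true  [true]

true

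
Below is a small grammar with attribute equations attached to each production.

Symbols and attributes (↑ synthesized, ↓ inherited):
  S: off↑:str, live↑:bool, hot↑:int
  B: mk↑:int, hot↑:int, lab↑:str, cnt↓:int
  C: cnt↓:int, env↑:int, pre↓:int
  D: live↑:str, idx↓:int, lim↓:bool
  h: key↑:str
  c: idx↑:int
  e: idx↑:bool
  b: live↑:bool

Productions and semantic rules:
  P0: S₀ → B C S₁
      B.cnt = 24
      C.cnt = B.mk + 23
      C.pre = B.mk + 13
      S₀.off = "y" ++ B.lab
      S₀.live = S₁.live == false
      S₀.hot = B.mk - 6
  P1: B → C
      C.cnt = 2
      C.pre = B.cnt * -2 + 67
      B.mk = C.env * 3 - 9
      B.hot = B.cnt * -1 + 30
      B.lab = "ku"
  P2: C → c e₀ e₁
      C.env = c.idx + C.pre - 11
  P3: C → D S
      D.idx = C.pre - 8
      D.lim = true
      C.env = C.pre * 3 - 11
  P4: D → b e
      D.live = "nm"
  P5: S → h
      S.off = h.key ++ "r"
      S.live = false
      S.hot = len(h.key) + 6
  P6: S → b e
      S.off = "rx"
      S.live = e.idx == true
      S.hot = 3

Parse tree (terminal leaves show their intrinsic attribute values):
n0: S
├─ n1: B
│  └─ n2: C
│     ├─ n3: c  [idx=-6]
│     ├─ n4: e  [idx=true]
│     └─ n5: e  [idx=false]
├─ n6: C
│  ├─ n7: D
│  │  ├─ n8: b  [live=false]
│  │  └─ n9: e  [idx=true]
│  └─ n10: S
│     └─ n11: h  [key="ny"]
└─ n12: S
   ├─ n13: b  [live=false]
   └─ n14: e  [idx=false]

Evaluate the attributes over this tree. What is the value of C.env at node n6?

19

1. n1.cnt = 24  [24]
2. n2.cnt = 2  [2]
3. n2.pre = 19  [B.cnt * -2 + 67]
4. n3.idx = -6  [terminal]
5. n4.idx = true  [terminal]
6. n5.idx = false  [terminal]
7. n2.env = 2  [c.idx + C.pre - 11]
8. n1.mk = -3  [C.env * 3 - 9]
9. n1.hot = 6  [B.cnt * -1 + 30]
10. n1.lab = "ku"  ["ku"]
11. n6.cnt = 20  [B.mk + 23]
12. n6.pre = 10  [B.mk + 13]
13. n7.idx = 2  [C.pre - 8]
14. n7.lim = true  [true]
15. n8.live = false  [terminal]
16. n9.idx = true  [terminal]
17. n7.live = "nm"  ["nm"]
18. n11.key = "ny"  [terminal]
19. n10.off = "nyr"  [h.key ++ "r"]
20. n10.live = false  [false]
21. n10.hot = 8  [len(h.key) + 6]
22. n6.env = 19  [C.pre * 3 - 11]
23. n13.live = false  [terminal]
24. n14.idx = false  [terminal]
25. n12.off = "rx"  ["rx"]
26. n12.live = false  [e.idx == true]
27. n12.hot = 3  [3]
28. n0.off = "yku"  ["y" ++ B.lab]
29. n0.live = true  [S₁.live == false]
30. n0.hot = -9  [B.mk - 6]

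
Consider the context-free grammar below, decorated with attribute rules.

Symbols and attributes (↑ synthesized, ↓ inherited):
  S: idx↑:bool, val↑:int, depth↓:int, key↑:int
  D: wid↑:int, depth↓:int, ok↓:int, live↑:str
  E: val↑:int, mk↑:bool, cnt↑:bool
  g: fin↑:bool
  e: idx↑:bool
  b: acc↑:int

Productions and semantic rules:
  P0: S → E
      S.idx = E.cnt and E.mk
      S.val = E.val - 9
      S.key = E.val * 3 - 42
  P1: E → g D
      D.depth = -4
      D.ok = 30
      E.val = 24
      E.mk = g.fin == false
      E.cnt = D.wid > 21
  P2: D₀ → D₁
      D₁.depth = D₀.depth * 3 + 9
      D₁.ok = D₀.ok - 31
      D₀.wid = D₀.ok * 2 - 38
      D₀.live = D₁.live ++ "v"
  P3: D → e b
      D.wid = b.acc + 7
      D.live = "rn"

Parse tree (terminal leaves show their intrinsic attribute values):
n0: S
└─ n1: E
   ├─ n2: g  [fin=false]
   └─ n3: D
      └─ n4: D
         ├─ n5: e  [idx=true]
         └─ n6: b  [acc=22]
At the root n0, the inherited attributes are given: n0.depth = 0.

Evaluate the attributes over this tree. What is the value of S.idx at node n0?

1. n0.depth = 0  [given at root]
2. n2.fin = false  [terminal]
3. n3.depth = -4  [-4]
4. n3.ok = 30  [30]
5. n4.depth = -3  [D₀.depth * 3 + 9]
6. n4.ok = -1  [D₀.ok - 31]
7. n5.idx = true  [terminal]
8. n6.acc = 22  [terminal]
9. n4.wid = 29  [b.acc + 7]
10. n4.live = "rn"  ["rn"]
11. n3.wid = 22  [D₀.ok * 2 - 38]
12. n3.live = "rnv"  [D₁.live ++ "v"]
13. n1.val = 24  [24]
14. n1.mk = true  [g.fin == false]
15. n1.cnt = true  [D.wid > 21]
16. n0.idx = true  [E.cnt and E.mk]
17. n0.val = 15  [E.val - 9]
18. n0.key = 30  [E.val * 3 - 42]

true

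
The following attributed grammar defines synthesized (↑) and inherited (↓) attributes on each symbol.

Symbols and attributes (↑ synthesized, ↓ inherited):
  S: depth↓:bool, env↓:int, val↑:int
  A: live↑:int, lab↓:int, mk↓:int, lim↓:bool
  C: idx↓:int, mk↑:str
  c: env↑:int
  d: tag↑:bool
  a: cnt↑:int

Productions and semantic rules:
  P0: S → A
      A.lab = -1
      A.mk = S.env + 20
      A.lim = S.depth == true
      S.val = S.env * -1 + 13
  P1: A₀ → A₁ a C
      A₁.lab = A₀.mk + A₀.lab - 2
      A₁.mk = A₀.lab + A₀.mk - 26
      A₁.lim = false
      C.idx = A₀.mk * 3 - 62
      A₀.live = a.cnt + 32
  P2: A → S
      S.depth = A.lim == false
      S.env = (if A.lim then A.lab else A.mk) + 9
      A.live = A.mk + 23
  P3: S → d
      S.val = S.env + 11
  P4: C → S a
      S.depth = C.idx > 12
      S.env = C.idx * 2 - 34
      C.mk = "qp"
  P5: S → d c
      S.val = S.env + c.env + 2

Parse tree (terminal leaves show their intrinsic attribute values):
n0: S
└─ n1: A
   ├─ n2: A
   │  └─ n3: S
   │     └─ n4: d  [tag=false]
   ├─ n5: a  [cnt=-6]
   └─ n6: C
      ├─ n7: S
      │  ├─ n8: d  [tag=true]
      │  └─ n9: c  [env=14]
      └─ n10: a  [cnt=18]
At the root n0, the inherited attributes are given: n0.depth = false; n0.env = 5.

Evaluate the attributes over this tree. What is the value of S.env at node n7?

1. n0.depth = false  [given at root]
2. n0.env = 5  [given at root]
3. n1.lab = -1  [-1]
4. n1.mk = 25  [S.env + 20]
5. n1.lim = false  [S.depth == true]
6. n2.lab = 22  [A₀.mk + A₀.lab - 2]
7. n2.mk = -2  [A₀.lab + A₀.mk - 26]
8. n2.lim = false  [false]
9. n3.depth = true  [A.lim == false]
10. n3.env = 7  [(if A.lim then A.lab else A.mk) + 9]
11. n4.tag = false  [terminal]
12. n3.val = 18  [S.env + 11]
13. n2.live = 21  [A.mk + 23]
14. n5.cnt = -6  [terminal]
15. n6.idx = 13  [A₀.mk * 3 - 62]
16. n7.depth = true  [C.idx > 12]
17. n7.env = -8  [C.idx * 2 - 34]
18. n8.tag = true  [terminal]
19. n9.env = 14  [terminal]
20. n7.val = 8  [S.env + c.env + 2]
21. n10.cnt = 18  [terminal]
22. n6.mk = "qp"  ["qp"]
23. n1.live = 26  [a.cnt + 32]
24. n0.val = 8  [S.env * -1 + 13]

-8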